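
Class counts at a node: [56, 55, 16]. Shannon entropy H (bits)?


Probabilities: [56/127, 55/127, 16/127] ≈ [0.4409, 0.4331, 0.126]
H = -((56/127)·log₂(56/127) + (55/127)·log₂(55/127) + (16/127)·log₂(16/127))
  = 1.4203 bits

1.4203 bits


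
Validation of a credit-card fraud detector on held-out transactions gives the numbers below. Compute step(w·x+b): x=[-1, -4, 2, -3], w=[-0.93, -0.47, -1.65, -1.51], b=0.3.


z = (-1)·(-0.93) + (-4)·(-0.47) + (2)·(-1.65) + (-3)·(-1.51) + 0.3
  = 4.34
step(z) = 1 (z≥0)

1


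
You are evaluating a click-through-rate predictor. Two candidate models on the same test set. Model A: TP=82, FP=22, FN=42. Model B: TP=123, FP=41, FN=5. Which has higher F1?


Model A: P=82/104=0.7885, R=82/124=0.6613, F1=2PR/(P+R)=2TP/(2TP+FP+FN)=164/228=0.7193
Model B: P=123/164=0.75, R=123/128=0.9609, F1=2PR/(P+R)=2TP/(2TP+FP+FN)=246/292=0.8425
0.7193 < 0.8425 → Model B

Model B


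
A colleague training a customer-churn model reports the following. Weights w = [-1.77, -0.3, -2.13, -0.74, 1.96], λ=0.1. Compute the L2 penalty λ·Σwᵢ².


‖w‖₂² = (-1.77)² + (-0.3)² + (-2.13)² + (-0.74)² + (1.96)²
     = 3.1329 + 0.09 + 4.5369 + 0.5476 + 3.8416
     = 12.149
λ·‖w‖₂² = 0.1·12.149 = 1.2149

1.2149


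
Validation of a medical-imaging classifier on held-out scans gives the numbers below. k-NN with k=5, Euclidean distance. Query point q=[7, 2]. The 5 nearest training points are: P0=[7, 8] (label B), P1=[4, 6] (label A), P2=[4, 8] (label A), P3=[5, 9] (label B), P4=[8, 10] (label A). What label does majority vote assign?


d(q,P0) = 6.0  (label B)
d(q,P1) = 5.0  (label A)
d(q,P2) = 6.7082  (label A)
d(q,P3) = 7.2801  (label B)
d(q,P4) = 8.0623  (label A)
Votes: A=3, B=2
Majority → A

A


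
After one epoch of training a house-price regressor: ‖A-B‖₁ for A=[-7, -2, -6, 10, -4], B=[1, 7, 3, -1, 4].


d = |-7-1| + |-2-7| + |-6-3| + |10+ 1| + |-4-4|
  = 8 + 9 + 9 + 11 + 8
  = 45

45


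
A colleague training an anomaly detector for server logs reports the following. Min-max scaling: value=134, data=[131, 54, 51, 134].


min=51, max=134
(134-51)/(134-51) = 83/83 = 1.0

1.0


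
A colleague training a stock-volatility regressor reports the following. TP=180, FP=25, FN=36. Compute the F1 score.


Precision = 180/205 = 0.878
Recall = 180/216 = 0.8333
F1 = 2·P·R/(P+R) = 2·TP/(2·TP+FP+FN) = 360/(360+25+36) = 360/421 = 0.8551

0.8551


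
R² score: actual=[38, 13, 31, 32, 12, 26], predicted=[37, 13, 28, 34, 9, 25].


ȳ = 25.3333
SS_res = Σ(y-ŷ)² = 24
SS_tot = Σ(y-ȳ)² = 567.33
R² = 1 - SS_res/SS_tot = 1 - 0.0423 = 0.9577

0.9577


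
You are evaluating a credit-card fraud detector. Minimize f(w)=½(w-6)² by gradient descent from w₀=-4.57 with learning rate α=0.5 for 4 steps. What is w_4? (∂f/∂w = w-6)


step 1: grad = -4.57-6 = -10.57; w = -4.57 - 0.5·(-10.57) = 0.715
step 2: grad = 0.715-6 = -5.285; w = 0.715 - 0.5·(-5.285) = 3.3575
step 3: grad = 3.3575-6 = -2.6425; w = 3.3575 - 0.5·(-2.6425) = 4.67875
step 4: grad = 4.67875-6 = -1.32125; w = 4.67875 - 0.5·(-1.32125) = 5.339375

5.339375


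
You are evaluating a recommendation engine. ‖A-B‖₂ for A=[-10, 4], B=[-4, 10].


d = √((-10+ 4)² + (4-10)²)
  = √(36 + 36)
  = √72 = 8.4853

8.4853


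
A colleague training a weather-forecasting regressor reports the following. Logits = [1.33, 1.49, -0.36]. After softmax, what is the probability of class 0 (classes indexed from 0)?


Exponentials: e^1.33=3.781, e^1.49=4.4371, e^-0.36=0.6977
Sum = 8.9158
Softmax = [0.4241, 0.4977, 0.0783]
p[0] = 3.781/8.9158 = 0.4241

0.4241


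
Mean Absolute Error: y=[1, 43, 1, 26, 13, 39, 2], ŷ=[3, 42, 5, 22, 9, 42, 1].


Absolute errors: |1-3|=2, |43-42|=1, |1-5|=4, |26-22|=4, |13-9|=4, |39-42|=3, |2-1|=1
Sum = 19
MAE = 19/7 = 19/7

19/7


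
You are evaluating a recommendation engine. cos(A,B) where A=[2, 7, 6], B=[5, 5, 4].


A·B = 2·5 + 7·5 + 6·4 = 69
‖A‖ = √89 = 9.434, ‖B‖ = √66 = 8.124
cos = 69/(√89·√66) = 69/√5874 = 0.9003

0.9003


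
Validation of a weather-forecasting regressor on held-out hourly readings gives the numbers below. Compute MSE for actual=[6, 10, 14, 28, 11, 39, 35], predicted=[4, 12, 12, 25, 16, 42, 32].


Squared errors: (6-4)²=4, (10-12)²=4, (14-12)²=4, (28-25)²=9, (11-16)²=25, (39-42)²=9, (35-32)²=9
Sum = 64
MSE = 64/7 = 64/7

64/7


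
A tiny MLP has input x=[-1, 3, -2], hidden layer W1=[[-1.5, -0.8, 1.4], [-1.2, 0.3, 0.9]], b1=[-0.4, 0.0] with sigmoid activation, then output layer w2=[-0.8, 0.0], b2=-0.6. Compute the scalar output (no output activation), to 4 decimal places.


z1[0] = (-1.5)·(-1) + (-0.8)·(3) + (1.4)·(-2) - 0.4 = -4.1
z1[1] = (-1.2)·(-1) + (0.3)·(3) + (0.9)·(-2) + 0.0 = 0.3
h = sigmoid(z1) = [0.0163, 0.5744]
output = (-0.8)·(0.0163) + (0.0)·(0.5744) - 0.6 = -0.613

-0.613


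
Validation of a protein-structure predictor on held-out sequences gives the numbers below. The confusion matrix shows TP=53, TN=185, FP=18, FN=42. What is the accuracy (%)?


Accuracy = (TP+TN)/(TP+TN+FP+FN)
= (53+185)/(298)
= 238/298 = 79.87%

79.87%


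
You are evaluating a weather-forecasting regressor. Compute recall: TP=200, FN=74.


Recall = TP/(TP+FN)
= 200/(200+74)
= 200/274 = 72.99%

72.99%


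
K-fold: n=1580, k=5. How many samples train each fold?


Fold size = 1580/5 = 316
Training per fold = 1580 - 316 = 1264

1264


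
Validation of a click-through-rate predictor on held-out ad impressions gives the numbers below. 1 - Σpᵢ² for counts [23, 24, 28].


Probabilities: [23/75, 24/75, 28/75] ≈ [0.3067, 0.32, 0.3733]
Σpᵢ² = (529 + 576 + 784)/75² = 1889/5625
Gini = 1 - Σpᵢ² = 1 - 1889/5625 = 0.6642

0.6642


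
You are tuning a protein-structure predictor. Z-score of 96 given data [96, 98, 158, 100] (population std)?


μ = 113, σ = 26.0192
z = (96 - 113)/26.0192 = -0.6534

-0.6534


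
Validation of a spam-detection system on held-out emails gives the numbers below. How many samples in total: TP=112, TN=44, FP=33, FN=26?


Total = TP + TN + FP + FN
= 112 + 44 + 33 + 26
= 215
(Predicted positive: 145, predicted negative: 70)

215


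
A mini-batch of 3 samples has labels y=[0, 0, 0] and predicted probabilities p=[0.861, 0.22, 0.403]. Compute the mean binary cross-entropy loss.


L[0] = -ln(1-0.861) = -ln(0.139) = 1.9733
L[1] = -ln(1-0.22) = -ln(0.78) = 0.2485
L[2] = -ln(1-0.403) = -ln(0.597) = 0.5158
mean = (1.9733 + 0.2485 + 0.5158)/3 = 0.9125

0.9125


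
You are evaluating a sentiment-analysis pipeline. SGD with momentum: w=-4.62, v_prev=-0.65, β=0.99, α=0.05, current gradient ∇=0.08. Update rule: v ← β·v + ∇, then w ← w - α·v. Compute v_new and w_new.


v_new = 0.99·-0.65 + 0.08 = -0.6435 + 0.08 = -0.5635
w_new = -4.62 - 0.05·-0.5635 = -4.62 + 0.028175 = -4.591825

v_new=-0.5635, w_new=-4.591825


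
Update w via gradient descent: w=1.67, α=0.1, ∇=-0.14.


w_new = w - α·∇
= 1.67 - 0.1·-0.14
= 1.67 + 0.014
= 1.684

1.684


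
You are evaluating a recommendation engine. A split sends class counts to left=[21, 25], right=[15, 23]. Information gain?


Parent = [36, 48], H_parent = 0.9852
H_left = 0.9945 (n=46), H_right = 0.9678 (n=38)
H_children = (46/84)·0.9945 + (38/84)·0.9678 = 0.9824
IG = 0.9852 - 0.9824 = 0.0028

0.0028


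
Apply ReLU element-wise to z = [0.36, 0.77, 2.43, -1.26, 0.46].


ReLU(0.36) = max(0, 0.36) = 0.36
ReLU(0.77) = max(0, 0.77) = 0.77
ReLU(2.43) = max(0, 2.43) = 2.43
ReLU(-1.26) = max(0, -1.26) = 0.0
ReLU(0.46) = max(0, 0.46) = 0.46
result = [0.36, 0.77, 2.43, 0.0, 0.46]

[0.36, 0.77, 2.43, 0.0, 0.46]


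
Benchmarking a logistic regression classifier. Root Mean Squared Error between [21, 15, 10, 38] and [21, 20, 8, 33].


MSE = 54/4 = 13.5
RMSE = √(54/4) = 3.6742

3.6742


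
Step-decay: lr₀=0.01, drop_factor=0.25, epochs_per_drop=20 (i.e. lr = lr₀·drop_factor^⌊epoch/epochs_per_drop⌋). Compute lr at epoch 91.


n_drops = ⌊91/20⌋ = 4
lr = 0.01·0.25^4 = 0.01·0.00390625 = 0.0000390625

0.0000390625


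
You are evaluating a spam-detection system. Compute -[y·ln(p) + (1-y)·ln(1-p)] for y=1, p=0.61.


BCE = -[y·ln(p) + (1-y)·ln(1-p)]
= -1·ln(0.61) - 0
= -ln(0.61) = 0.4943

0.4943


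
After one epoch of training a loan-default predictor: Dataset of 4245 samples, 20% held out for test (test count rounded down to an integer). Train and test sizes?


Test = ⌊4245·20/100⌋ = 849
Train = 4245 - 849 = 3396

Train: 3396, Test: 849


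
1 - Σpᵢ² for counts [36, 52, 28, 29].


Probabilities: [36/145, 52/145, 28/145, 29/145] ≈ [0.2483, 0.3586, 0.1931, 0.2]
Σpᵢ² = (1296 + 2704 + 784 + 841)/145² = 5625/21025
Gini = 1 - Σpᵢ² = 1 - 5625/21025 = 0.7325

0.7325


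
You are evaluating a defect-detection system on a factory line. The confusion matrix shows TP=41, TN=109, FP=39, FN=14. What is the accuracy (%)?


Accuracy = (TP+TN)/(TP+TN+FP+FN)
= (41+109)/(203)
= 150/203 = 73.89%

73.89%


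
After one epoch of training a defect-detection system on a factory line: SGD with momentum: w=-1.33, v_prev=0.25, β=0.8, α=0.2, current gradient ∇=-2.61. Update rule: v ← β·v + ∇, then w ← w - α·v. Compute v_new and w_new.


v_new = 0.8·0.25 - 2.61 = 0.2 - 2.61 = -2.41
w_new = -1.33 - 0.2·-2.41 = -1.33 + 0.482 = -0.848

v_new=-2.41, w_new=-0.848


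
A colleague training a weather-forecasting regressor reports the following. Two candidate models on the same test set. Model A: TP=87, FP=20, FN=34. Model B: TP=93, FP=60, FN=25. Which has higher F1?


Model A: P=87/107=0.8131, R=87/121=0.719, F1=2PR/(P+R)=2TP/(2TP+FP+FN)=174/228=0.7632
Model B: P=93/153=0.6078, R=93/118=0.7881, F1=2PR/(P+R)=2TP/(2TP+FP+FN)=186/271=0.6863
0.7632 > 0.6863 → Model A

Model A


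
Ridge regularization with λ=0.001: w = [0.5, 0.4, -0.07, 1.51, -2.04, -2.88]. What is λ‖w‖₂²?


‖w‖₂² = (0.5)² + (0.4)² + (-0.07)² + (1.51)² + (-2.04)² + (-2.88)²
     = 0.25 + 0.16 + 0.0049 + 2.2801 + 4.1616 + 8.2944
     = 15.151
λ·‖w‖₂² = 0.001·15.151 = 0.015151

0.015151


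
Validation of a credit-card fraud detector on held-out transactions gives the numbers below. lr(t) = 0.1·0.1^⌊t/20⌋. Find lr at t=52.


n_drops = ⌊52/20⌋ = 2
lr = 0.1·0.1^2 = 0.1·0.01 = 0.001

0.001


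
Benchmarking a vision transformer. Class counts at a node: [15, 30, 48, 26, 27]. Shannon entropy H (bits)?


Probabilities: [15/146, 30/146, 48/146, 26/146, 27/146] ≈ [0.1027, 0.2055, 0.3288, 0.1781, 0.1849]
H = -((15/146)·log₂(15/146) + (30/146)·log₂(30/146) + (48/146)·log₂(48/146) + (26/146)·log₂(26/146) + (27/146)·log₂(27/146))
  = 2.2276 bits

2.2276 bits


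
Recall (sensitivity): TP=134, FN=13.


Recall = TP/(TP+FN)
= 134/(134+13)
= 134/147 = 91.16%

91.16%


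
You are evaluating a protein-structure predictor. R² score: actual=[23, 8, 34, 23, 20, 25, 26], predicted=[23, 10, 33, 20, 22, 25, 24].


ȳ = 22.7143
SS_res = Σ(y-ŷ)² = 22
SS_tot = Σ(y-ȳ)² = 367.43
R² = 1 - SS_res/SS_tot = 1 - 0.0599 = 0.9401

0.9401


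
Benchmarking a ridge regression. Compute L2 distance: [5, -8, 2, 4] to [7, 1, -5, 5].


d = √((5-7)² + (-8-1)² + (2+ 5)² + (4-5)²)
  = √(4 + 81 + 49 + 1)
  = √135 = 11.619

11.619


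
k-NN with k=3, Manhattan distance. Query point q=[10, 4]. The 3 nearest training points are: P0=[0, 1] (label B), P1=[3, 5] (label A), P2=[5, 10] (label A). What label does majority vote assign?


d(q,P0) = 13  (label B)
d(q,P1) = 8  (label A)
d(q,P2) = 11  (label A)
Votes: A=2, B=1
Majority → A

A


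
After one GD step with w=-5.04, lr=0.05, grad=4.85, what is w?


w_new = w - α·∇
= -5.04 - 0.05·4.85
= -5.04 - 0.2425
= -5.2825

-5.2825


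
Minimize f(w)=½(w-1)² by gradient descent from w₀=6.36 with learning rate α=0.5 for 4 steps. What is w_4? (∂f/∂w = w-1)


step 1: grad = 6.36-1 = 5.36; w = 6.36 - 0.5·(5.36) = 3.68
step 2: grad = 3.68-1 = 2.68; w = 3.68 - 0.5·(2.68) = 2.34
step 3: grad = 2.34-1 = 1.34; w = 2.34 - 0.5·(1.34) = 1.67
step 4: grad = 1.67-1 = 0.67; w = 1.67 - 0.5·(0.67) = 1.335

1.335


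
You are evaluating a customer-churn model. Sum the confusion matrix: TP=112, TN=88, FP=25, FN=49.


Total = TP + TN + FP + FN
= 112 + 88 + 25 + 49
= 274
(Predicted positive: 137, predicted negative: 137)

274


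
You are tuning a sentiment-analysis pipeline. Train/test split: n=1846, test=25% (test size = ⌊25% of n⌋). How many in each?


Test = ⌊1846·25/100⌋ = 461
Train = 1846 - 461 = 1385

Train: 1385, Test: 461


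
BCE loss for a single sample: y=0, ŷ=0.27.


BCE = -[y·ln(p) + (1-y)·ln(1-p)]
= -0 - 1·ln(1-0.27)
= -ln(0.73) = 0.3147

0.3147


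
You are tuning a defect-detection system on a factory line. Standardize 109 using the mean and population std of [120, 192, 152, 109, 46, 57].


μ = 112.6667, σ = 50.7466
z = (109 - 112.6667)/50.7466 = -0.0723

-0.0723


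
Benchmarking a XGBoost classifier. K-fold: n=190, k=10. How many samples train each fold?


Fold size = 190/10 = 19
Training per fold = 190 - 19 = 171

171


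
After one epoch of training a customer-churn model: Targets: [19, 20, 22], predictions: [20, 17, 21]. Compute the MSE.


Squared errors: (19-20)²=1, (20-17)²=9, (22-21)²=1
Sum = 11
MSE = 11/3 = 11/3

11/3


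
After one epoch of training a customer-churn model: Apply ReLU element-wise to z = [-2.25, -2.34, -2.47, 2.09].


ReLU(-2.25) = max(0, -2.25) = 0.0
ReLU(-2.34) = max(0, -2.34) = 0.0
ReLU(-2.47) = max(0, -2.47) = 0.0
ReLU(2.09) = max(0, 2.09) = 2.09
result = [0.0, 0.0, 0.0, 2.09]

[0.0, 0.0, 0.0, 2.09]


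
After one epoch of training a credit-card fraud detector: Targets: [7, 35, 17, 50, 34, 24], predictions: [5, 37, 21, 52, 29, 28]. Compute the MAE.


Absolute errors: |7-5|=2, |35-37|=2, |17-21|=4, |50-52|=2, |34-29|=5, |24-28|=4
Sum = 19
MAE = 19/6 = 19/6

19/6


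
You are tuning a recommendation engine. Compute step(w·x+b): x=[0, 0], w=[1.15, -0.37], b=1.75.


z = (0)·(1.15) + (0)·(-0.37) + 1.75
  = 1.75
step(z) = 1 (z≥0)

1


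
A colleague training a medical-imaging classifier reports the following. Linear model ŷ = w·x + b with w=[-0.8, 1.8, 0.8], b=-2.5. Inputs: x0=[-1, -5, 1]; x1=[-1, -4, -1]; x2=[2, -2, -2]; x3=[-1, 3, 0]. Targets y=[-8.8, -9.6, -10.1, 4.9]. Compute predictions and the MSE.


ŷ0 = (-0.8)·(-1) + (1.8)·(-5) + (0.8)·(1) - 2.5 = -9.9
ŷ1 = (-0.8)·(-1) + (1.8)·(-4) + (0.8)·(-1) - 2.5 = -9.7
ŷ2 = (-0.8)·(2) + (1.8)·(-2) + (0.8)·(-2) - 2.5 = -9.3
ŷ3 = (-0.8)·(-1) + (1.8)·(3) + (0.8)·(0) - 2.5 = 3.7
errors² = [1.21, 0.01, 0.64, 1.44]
MSE = 3.3000/4 = 0.825

0.825


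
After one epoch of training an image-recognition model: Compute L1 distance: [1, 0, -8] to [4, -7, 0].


d = |1-4| + |0+ 7| + |-8-0|
  = 3 + 7 + 8
  = 18

18


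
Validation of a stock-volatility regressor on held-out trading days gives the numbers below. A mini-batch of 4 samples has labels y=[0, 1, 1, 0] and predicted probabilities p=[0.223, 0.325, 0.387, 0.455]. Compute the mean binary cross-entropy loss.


L[0] = -ln(1-0.223) = -ln(0.777) = 0.2523
L[1] = -ln(0.325) = 1.1239
L[2] = -ln(0.387) = 0.9493
L[3] = -ln(1-0.455) = -ln(0.545) = 0.607
mean = (0.2523 + 1.1239 + 0.9493 + 0.607)/4 = 0.7331

0.7331


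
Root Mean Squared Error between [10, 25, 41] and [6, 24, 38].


MSE = 26/3 = 8.6667
RMSE = √(26/3) = 2.9439

2.9439


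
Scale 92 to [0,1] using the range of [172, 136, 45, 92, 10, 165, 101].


min=10, max=172
(92-10)/(172-10) = 82/162 = 0.5062

0.5062


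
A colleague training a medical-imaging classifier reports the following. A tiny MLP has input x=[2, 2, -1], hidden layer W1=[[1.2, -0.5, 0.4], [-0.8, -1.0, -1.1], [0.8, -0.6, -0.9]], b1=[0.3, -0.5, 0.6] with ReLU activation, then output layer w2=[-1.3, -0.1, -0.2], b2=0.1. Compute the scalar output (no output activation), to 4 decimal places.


z1[0] = (1.2)·(2) + (-0.5)·(2) + (0.4)·(-1) + 0.3 = 1.3
z1[1] = (-0.8)·(2) + (-1.0)·(2) + (-1.1)·(-1) - 0.5 = -3.0
z1[2] = (0.8)·(2) + (-0.6)·(2) + (-0.9)·(-1) + 0.6 = 1.9
h = ReLU(z1) = [1.3, 0.0, 1.9]
output = (-1.3)·(1.3) + (-0.1)·(0.0) + (-0.2)·(1.9) + 0.1 = -1.97

-1.97


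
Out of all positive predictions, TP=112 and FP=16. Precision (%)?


Precision = TP/(TP+FP)
= 112/(112+16)
= 112/128 = 87.5%

87.5%


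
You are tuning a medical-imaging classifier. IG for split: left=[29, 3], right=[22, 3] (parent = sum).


Parent = [51, 6], H_parent = 0.4855
H_left = 0.4489 (n=32), H_right = 0.5294 (n=25)
H_children = (32/57)·0.4489 + (25/57)·0.5294 = 0.4842
IG = 0.4855 - 0.4842 = 0.0013

0.0013


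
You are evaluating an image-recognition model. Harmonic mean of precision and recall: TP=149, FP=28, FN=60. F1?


Precision = 149/177 = 0.8418
Recall = 149/209 = 0.7129
F1 = 2·P·R/(P+R) = 2·TP/(2·TP+FP+FN) = 298/(298+28+60) = 298/386 = 0.772

0.772


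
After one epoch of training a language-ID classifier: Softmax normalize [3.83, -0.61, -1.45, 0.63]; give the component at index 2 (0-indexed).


Exponentials: e^3.83=46.0625, e^-0.61=0.5434, e^-1.45=0.2346, e^0.63=1.8776
Sum = 48.7181
Softmax = [0.9455, 0.0112, 0.0048, 0.0385]
p[2] = 0.2346/48.7181 = 0.0048

0.0048


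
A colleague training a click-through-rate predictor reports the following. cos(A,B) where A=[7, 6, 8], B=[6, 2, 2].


A·B = 7·6 + 6·2 + 8·2 = 70
‖A‖ = √149 = 12.2066, ‖B‖ = √44 = 6.6332
cos = 70/(√149·√44) = 70/√6556 = 0.8645

0.8645


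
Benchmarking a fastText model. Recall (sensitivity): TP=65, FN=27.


Recall = TP/(TP+FN)
= 65/(65+27)
= 65/92 = 70.65%

70.65%


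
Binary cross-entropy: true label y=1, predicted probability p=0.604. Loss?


BCE = -[y·ln(p) + (1-y)·ln(1-p)]
= -1·ln(0.604) - 0
= -ln(0.604) = 0.5042

0.5042


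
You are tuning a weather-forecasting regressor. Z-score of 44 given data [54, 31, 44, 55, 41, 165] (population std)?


μ = 65, σ = 45.4496
z = (44 - 65)/45.4496 = -0.4621

-0.4621


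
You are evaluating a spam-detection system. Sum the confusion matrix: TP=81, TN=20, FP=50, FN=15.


Total = TP + TN + FP + FN
= 81 + 20 + 50 + 15
= 166
(Predicted positive: 131, predicted negative: 35)

166


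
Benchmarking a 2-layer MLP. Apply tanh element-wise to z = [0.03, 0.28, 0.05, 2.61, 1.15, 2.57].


tanh(0.03) = 0.03
tanh(0.28) = 0.2729
tanh(0.05) = 0.05
tanh(2.61) = 0.9892
tanh(1.15) = 0.8178
tanh(2.57) = 0.9884
result = [0.03, 0.2729, 0.05, 0.9892, 0.8178, 0.9884]

[0.03, 0.2729, 0.05, 0.9892, 0.8178, 0.9884]


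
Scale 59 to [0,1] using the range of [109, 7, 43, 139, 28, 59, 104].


min=7, max=139
(59-7)/(139-7) = 52/132 = 0.3939

0.3939


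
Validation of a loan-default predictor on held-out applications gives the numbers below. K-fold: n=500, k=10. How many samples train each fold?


Fold size = 500/10 = 50
Training per fold = 500 - 50 = 450

450


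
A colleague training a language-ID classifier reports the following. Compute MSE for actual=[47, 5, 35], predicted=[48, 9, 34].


Squared errors: (47-48)²=1, (5-9)²=16, (35-34)²=1
Sum = 18
MSE = 18/3 = 6

6


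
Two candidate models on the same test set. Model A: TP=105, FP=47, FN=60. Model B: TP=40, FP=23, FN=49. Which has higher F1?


Model A: P=105/152=0.6908, R=105/165=0.6364, F1=2PR/(P+R)=2TP/(2TP+FP+FN)=210/317=0.6625
Model B: P=40/63=0.6349, R=40/89=0.4494, F1=2PR/(P+R)=2TP/(2TP+FP+FN)=80/152=0.5263
0.6625 > 0.5263 → Model A

Model A


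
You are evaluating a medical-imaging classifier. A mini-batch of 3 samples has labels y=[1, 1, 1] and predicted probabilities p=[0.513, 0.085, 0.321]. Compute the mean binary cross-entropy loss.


L[0] = -ln(0.513) = 0.6675
L[1] = -ln(0.085) = 2.4651
L[2] = -ln(0.321) = 1.1363
mean = (0.6675 + 2.4651 + 1.1363)/3 = 1.423

1.423


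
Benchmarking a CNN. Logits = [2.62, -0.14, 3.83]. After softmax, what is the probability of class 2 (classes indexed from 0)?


Exponentials: e^2.62=13.7357, e^-0.14=0.8694, e^3.83=46.0625
Sum = 60.6676
Softmax = [0.2264, 0.0143, 0.7593]
p[2] = 46.0625/60.6676 = 0.7593

0.7593


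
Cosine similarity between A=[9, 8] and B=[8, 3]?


A·B = 9·8 + 8·3 = 96
‖A‖ = √145 = 12.0416, ‖B‖ = √73 = 8.544
cos = 96/(√145·√73) = 96/√10585 = 0.9331

0.9331


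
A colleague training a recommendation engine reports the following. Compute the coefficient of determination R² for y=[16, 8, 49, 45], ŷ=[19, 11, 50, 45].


ȳ = 29.5
SS_res = Σ(y-ŷ)² = 19
SS_tot = Σ(y-ȳ)² = 1265
R² = 1 - SS_res/SS_tot = 1 - 0.015 = 0.985

0.985


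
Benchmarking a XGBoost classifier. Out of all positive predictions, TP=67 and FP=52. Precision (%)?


Precision = TP/(TP+FP)
= 67/(67+52)
= 67/119 = 56.3%

56.3%


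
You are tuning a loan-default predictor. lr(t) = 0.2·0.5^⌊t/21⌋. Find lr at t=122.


n_drops = ⌊122/21⌋ = 5
lr = 0.2·0.5^5 = 0.2·0.03125 = 0.00625

0.00625


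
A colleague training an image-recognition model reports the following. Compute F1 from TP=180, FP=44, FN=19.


Precision = 180/224 = 0.8036
Recall = 180/199 = 0.9045
F1 = 2·P·R/(P+R) = 2·TP/(2·TP+FP+FN) = 360/(360+44+19) = 360/423 = 0.8511

0.8511


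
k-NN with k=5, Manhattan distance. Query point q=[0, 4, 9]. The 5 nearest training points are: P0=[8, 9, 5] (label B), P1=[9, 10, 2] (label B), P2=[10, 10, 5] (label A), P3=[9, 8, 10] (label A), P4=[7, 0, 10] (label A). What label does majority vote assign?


d(q,P0) = 17  (label B)
d(q,P1) = 22  (label B)
d(q,P2) = 20  (label A)
d(q,P3) = 14  (label A)
d(q,P4) = 12  (label A)
Votes: A=3, B=2
Majority → A

A


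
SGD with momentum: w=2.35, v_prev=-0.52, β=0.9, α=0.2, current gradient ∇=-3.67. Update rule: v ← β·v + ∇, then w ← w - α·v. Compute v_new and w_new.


v_new = 0.9·-0.52 - 3.67 = -0.468 - 3.67 = -4.138
w_new = 2.35 - 0.2·-4.138 = 2.35 + 0.8276 = 3.1776

v_new=-4.138, w_new=3.1776


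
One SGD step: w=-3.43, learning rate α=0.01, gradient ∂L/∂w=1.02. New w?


w_new = w - α·∇
= -3.43 - 0.01·1.02
= -3.43 - 0.0102
= -3.4402

-3.4402


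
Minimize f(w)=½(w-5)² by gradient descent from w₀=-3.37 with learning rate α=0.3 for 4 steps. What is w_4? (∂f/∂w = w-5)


step 1: grad = -3.37-5 = -8.37; w = -3.37 - 0.3·(-8.37) = -0.859
step 2: grad = -0.859-5 = -5.859; w = -0.859 - 0.3·(-5.859) = 0.8987
step 3: grad = 0.8987-5 = -4.1013; w = 0.8987 - 0.3·(-4.1013) = 2.12909
step 4: grad = 2.12909-5 = -2.87091; w = 2.12909 - 0.3·(-2.87091) = 2.990363

2.990363


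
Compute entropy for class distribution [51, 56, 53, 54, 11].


Probabilities: [51/225, 56/225, 53/225, 54/225, 11/225] ≈ [0.2267, 0.2489, 0.2356, 0.24, 0.0489]
H = -((51/225)·log₂(51/225) + (56/225)·log₂(56/225) + (53/225)·log₂(53/225) + (54/225)·log₂(54/225) + (11/225)·log₂(11/225))
  = 2.1831 bits

2.1831 bits


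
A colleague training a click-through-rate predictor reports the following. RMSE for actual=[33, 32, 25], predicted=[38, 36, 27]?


MSE = 45/3 = 15
RMSE = √(45/3) = 3.873

3.873


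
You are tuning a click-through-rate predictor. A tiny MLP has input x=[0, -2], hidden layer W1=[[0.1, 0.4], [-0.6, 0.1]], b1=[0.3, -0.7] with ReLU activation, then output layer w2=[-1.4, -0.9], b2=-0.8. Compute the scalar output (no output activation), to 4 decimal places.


z1[0] = (0.1)·(0) + (0.4)·(-2) + 0.3 = -0.5
z1[1] = (-0.6)·(0) + (0.1)·(-2) - 0.7 = -0.9
h = ReLU(z1) = [0.0, 0.0]
output = (-1.4)·(0.0) + (-0.9)·(0.0) - 0.8 = -0.8

-0.8


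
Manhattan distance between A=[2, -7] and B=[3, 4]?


d = |2-3| + |-7-4|
  = 1 + 11
  = 12

12


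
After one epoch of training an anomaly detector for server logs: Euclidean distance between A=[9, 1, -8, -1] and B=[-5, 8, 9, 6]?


d = √((9+ 5)² + (1-8)² + (-8-9)² + (-1-6)²)
  = √(196 + 49 + 289 + 49)
  = √583 = 24.1454

24.1454


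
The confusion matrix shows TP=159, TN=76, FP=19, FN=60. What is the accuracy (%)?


Accuracy = (TP+TN)/(TP+TN+FP+FN)
= (159+76)/(314)
= 235/314 = 74.84%

74.84%


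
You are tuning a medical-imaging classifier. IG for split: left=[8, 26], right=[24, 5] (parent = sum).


Parent = [32, 31], H_parent = 0.9998
H_left = 0.7871 (n=34), H_right = 0.6632 (n=29)
H_children = (34/63)·0.7871 + (29/63)·0.6632 = 0.7301
IG = 0.9998 - 0.7301 = 0.2697

0.2697


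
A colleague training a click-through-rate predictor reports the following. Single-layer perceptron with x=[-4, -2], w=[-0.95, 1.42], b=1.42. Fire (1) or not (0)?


z = (-4)·(-0.95) + (-2)·(1.42) + 1.42
  = 2.38
step(z) = 1 (z≥0)

1


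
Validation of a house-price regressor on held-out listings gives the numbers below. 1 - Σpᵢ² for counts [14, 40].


Probabilities: [14/54, 40/54] ≈ [0.2593, 0.7407]
Σpᵢ² = (196 + 1600)/54² = 1796/2916
Gini = 1 - Σpᵢ² = 1 - 1796/2916 = 0.3841

0.3841


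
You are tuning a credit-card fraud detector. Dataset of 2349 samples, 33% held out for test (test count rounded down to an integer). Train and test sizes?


Test = ⌊2349·33/100⌋ = 775
Train = 2349 - 775 = 1574

Train: 1574, Test: 775


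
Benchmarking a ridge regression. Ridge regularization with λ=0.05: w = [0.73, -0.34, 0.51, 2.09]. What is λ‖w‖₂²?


‖w‖₂² = (0.73)² + (-0.34)² + (0.51)² + (2.09)²
     = 0.5329 + 0.1156 + 0.2601 + 4.3681
     = 5.2767
λ·‖w‖₂² = 0.05·5.2767 = 0.263835

0.263835


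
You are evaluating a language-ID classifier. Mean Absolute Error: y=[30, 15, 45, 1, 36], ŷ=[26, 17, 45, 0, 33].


Absolute errors: |30-26|=4, |15-17|=2, |45-45|=0, |1-0|=1, |36-33|=3
Sum = 10
MAE = 10/5 = 2

2


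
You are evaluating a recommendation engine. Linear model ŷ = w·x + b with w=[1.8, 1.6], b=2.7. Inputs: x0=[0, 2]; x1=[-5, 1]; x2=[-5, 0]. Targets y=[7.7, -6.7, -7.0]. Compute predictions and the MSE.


ŷ0 = (1.8)·(0) + (1.6)·(2) + 2.7 = 5.9
ŷ1 = (1.8)·(-5) + (1.6)·(1) + 2.7 = -4.7
ŷ2 = (1.8)·(-5) + (1.6)·(0) + 2.7 = -6.3
errors² = [3.24, 4.0, 0.49]
MSE = 7.7300/3 = 2.5767

2.5767


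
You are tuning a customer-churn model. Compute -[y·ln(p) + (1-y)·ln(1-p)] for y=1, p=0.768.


BCE = -[y·ln(p) + (1-y)·ln(1-p)]
= -1·ln(0.768) - 0
= -ln(0.768) = 0.264

0.264


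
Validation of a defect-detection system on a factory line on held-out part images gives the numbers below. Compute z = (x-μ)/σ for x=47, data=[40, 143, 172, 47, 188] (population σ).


μ = 118, σ = 62.5556
z = (47 - 118)/62.5556 = -1.135

-1.135


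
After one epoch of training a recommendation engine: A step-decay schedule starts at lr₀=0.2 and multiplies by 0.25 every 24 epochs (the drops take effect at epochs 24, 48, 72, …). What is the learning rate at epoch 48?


n_drops = ⌊48/24⌋ = 2
lr = 0.2·0.25^2 = 0.2·0.0625 = 0.0125

0.0125


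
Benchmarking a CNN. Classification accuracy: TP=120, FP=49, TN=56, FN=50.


Accuracy = (TP+TN)/(TP+TN+FP+FN)
= (120+56)/(275)
= 176/275 = 64.0%

64.0%


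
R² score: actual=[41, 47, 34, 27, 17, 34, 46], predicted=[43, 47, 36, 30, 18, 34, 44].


ȳ = 35.1429
SS_res = Σ(y-ŷ)² = 22
SS_tot = Σ(y-ȳ)² = 690.86
R² = 1 - SS_res/SS_tot = 1 - 0.0318 = 0.9682

0.9682


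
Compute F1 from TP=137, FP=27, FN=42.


Precision = 137/164 = 0.8354
Recall = 137/179 = 0.7654
F1 = 2·P·R/(P+R) = 2·TP/(2·TP+FP+FN) = 274/(274+27+42) = 274/343 = 0.7988

0.7988


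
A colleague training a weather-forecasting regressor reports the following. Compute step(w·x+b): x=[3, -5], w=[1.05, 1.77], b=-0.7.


z = (3)·(1.05) + (-5)·(1.77) - 0.7
  = -6.4
step(z) = 0 (z<0)

0


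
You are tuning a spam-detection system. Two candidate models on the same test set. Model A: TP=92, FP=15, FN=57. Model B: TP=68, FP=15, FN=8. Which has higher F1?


Model A: P=92/107=0.8598, R=92/149=0.6174, F1=2PR/(P+R)=2TP/(2TP+FP+FN)=184/256=0.7188
Model B: P=68/83=0.8193, R=68/76=0.8947, F1=2PR/(P+R)=2TP/(2TP+FP+FN)=136/159=0.8553
0.7188 < 0.8553 → Model B

Model B


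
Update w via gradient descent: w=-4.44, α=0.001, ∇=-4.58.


w_new = w - α·∇
= -4.44 - 0.001·-4.58
= -4.44 + 0.00458
= -4.43542

-4.43542


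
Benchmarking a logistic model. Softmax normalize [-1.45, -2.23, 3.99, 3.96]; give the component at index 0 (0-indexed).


Exponentials: e^-1.45=0.2346, e^-2.23=0.1075, e^3.99=54.0549, e^3.96=52.4573
Sum = 106.8543
Softmax = [0.0022, 0.001, 0.5059, 0.4909]
p[0] = 0.2346/106.8543 = 0.0022

0.0022


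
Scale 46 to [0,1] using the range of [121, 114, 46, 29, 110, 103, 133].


min=29, max=133
(46-29)/(133-29) = 17/104 = 0.1635

0.1635


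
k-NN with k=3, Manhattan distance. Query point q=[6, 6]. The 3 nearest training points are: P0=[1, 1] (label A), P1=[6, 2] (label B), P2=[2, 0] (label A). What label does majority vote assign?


d(q,P0) = 10  (label A)
d(q,P1) = 4  (label B)
d(q,P2) = 10  (label A)
Votes: A=2, B=1
Majority → A

A


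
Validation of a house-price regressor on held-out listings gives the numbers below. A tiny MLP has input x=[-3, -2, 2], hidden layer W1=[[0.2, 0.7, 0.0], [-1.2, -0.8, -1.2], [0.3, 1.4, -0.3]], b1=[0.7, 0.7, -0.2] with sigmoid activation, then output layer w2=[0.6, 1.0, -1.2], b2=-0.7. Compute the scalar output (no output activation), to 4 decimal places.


z1[0] = (0.2)·(-3) + (0.7)·(-2) + (0.0)·(2) + 0.7 = -1.3
z1[1] = (-1.2)·(-3) + (-0.8)·(-2) + (-1.2)·(2) + 0.7 = 3.5
z1[2] = (0.3)·(-3) + (1.4)·(-2) + (-0.3)·(2) - 0.2 = -4.5
h = sigmoid(z1) = [0.2142, 0.9707, 0.011]
output = (0.6)·(0.2142) + (1.0)·(0.9707) + (-1.2)·(0.011) - 0.7 = 0.386

0.386


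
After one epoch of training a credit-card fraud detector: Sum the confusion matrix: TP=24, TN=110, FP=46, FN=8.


Total = TP + TN + FP + FN
= 24 + 110 + 46 + 8
= 188
(Predicted positive: 70, predicted negative: 118)

188


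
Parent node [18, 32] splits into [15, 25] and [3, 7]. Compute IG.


Parent = [18, 32], H_parent = 0.9427
H_left = 0.9544 (n=40), H_right = 0.8813 (n=10)
H_children = (40/50)·0.9544 + (10/50)·0.8813 = 0.9398
IG = 0.9427 - 0.9398 = 0.0029

0.0029


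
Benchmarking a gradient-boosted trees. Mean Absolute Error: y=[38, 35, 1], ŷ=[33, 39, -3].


Absolute errors: |38-33|=5, |35-39|=4, |1+ 3|=4
Sum = 13
MAE = 13/3 = 13/3

13/3


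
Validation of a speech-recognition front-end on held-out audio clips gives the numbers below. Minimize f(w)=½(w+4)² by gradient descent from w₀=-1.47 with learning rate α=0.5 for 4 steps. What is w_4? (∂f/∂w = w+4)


step 1: grad = -1.47+4 = 2.53; w = -1.47 - 0.5·(2.53) = -2.735
step 2: grad = -2.735+4 = 1.265; w = -2.735 - 0.5·(1.265) = -3.3675
step 3: grad = -3.3675+4 = 0.6325; w = -3.3675 - 0.5·(0.6325) = -3.68375
step 4: grad = -3.68375+4 = 0.31625; w = -3.68375 - 0.5·(0.31625) = -3.841875

-3.841875


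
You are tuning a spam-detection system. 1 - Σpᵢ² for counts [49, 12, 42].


Probabilities: [49/103, 12/103, 42/103] ≈ [0.4757, 0.1165, 0.4078]
Σpᵢ² = (2401 + 144 + 1764)/103² = 4309/10609
Gini = 1 - Σpᵢ² = 1 - 4309/10609 = 0.5938

0.5938


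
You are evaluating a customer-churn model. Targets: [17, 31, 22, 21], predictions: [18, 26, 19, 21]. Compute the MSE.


Squared errors: (17-18)²=1, (31-26)²=25, (22-19)²=9, (21-21)²=0
Sum = 35
MSE = 35/4 = 35/4

35/4


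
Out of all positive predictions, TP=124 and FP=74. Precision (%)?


Precision = TP/(TP+FP)
= 124/(124+74)
= 124/198 = 62.63%

62.63%


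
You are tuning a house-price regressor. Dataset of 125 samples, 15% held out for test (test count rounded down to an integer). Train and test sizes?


Test = ⌊125·15/100⌋ = 18
Train = 125 - 18 = 107

Train: 107, Test: 18


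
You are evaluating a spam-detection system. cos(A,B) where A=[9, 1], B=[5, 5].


A·B = 9·5 + 1·5 = 50
‖A‖ = √82 = 9.0554, ‖B‖ = √50 = 7.0711
cos = 50/(√82·√50) = 50/√4100 = 0.7809

0.7809


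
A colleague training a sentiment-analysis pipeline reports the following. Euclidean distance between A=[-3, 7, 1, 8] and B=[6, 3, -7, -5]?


d = √((-3-6)² + (7-3)² + (1+ 7)² + (8+ 5)²)
  = √(81 + 16 + 64 + 169)
  = √330 = 18.1659

18.1659


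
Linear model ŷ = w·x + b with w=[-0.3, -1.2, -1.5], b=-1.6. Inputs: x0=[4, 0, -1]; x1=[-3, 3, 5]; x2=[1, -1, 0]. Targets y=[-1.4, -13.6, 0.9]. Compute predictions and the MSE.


ŷ0 = (-0.3)·(4) + (-1.2)·(0) + (-1.5)·(-1) - 1.6 = -1.3
ŷ1 = (-0.3)·(-3) + (-1.2)·(3) + (-1.5)·(5) - 1.6 = -11.8
ŷ2 = (-0.3)·(1) + (-1.2)·(-1) + (-1.5)·(0) - 1.6 = -0.7
errors² = [0.01, 3.24, 2.56]
MSE = 5.8100/3 = 1.9367

1.9367


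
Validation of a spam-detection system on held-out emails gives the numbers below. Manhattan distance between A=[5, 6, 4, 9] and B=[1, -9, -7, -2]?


d = |5-1| + |6+ 9| + |4+ 7| + |9+ 2|
  = 4 + 15 + 11 + 11
  = 41

41


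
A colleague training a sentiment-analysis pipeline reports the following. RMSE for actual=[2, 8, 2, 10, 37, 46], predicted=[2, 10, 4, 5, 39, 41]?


MSE = 62/6 = 10.3333
RMSE = √(62/6) = 3.2146

3.2146


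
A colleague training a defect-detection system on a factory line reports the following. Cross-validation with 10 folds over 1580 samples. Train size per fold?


Fold size = 1580/10 = 158
Training per fold = 1580 - 158 = 1422

1422


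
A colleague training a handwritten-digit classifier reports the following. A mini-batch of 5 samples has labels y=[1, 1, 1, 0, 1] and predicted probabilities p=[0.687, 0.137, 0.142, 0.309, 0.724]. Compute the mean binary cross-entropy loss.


L[0] = -ln(0.687) = 0.3754
L[1] = -ln(0.137) = 1.9878
L[2] = -ln(0.142) = 1.9519
L[3] = -ln(1-0.309) = -ln(0.691) = 0.3696
L[4] = -ln(0.724) = 0.323
mean = (0.3754 + 1.9878 + 1.9519 + 0.3696 + 0.323)/5 = 1.0015

1.0015


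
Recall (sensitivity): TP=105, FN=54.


Recall = TP/(TP+FN)
= 105/(105+54)
= 105/159 = 66.04%

66.04%


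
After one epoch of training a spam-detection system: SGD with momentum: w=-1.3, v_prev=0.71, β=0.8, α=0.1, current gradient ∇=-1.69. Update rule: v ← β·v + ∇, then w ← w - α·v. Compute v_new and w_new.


v_new = 0.8·0.71 - 1.69 = 0.568 - 1.69 = -1.122
w_new = -1.3 - 0.1·-1.122 = -1.3 + 0.1122 = -1.1878

v_new=-1.122, w_new=-1.1878


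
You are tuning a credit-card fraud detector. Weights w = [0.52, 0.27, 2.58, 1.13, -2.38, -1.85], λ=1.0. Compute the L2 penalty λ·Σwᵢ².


‖w‖₂² = (0.52)² + (0.27)² + (2.58)² + (1.13)² + (-2.38)² + (-1.85)²
     = 0.2704 + 0.0729 + 6.6564 + 1.2769 + 5.6644 + 3.4225
     = 17.3635
λ·‖w‖₂² = 1.0·17.3635 = 17.3635

17.3635


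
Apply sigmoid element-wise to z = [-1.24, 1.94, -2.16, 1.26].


σ(-1.24) = 1/(1+e^1.24) = 0.2244
σ(1.94) = 1/(1+e^-1.94) = 0.8744
σ(-2.16) = 1/(1+e^2.16) = 0.1034
σ(1.26) = 1/(1+e^-1.26) = 0.779
result = [0.2244, 0.8744, 0.1034, 0.779]

[0.2244, 0.8744, 0.1034, 0.779]


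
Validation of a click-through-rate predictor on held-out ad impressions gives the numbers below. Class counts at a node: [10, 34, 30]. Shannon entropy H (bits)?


Probabilities: [10/74, 34/74, 30/74] ≈ [0.1351, 0.4595, 0.4054]
H = -((10/74)·log₂(10/74) + (34/74)·log₂(34/74) + (30/74)·log₂(30/74))
  = 1.4338 bits

1.4338 bits


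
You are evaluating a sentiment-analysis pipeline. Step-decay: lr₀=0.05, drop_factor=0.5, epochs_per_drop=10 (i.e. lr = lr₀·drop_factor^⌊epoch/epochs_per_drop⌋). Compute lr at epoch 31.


n_drops = ⌊31/10⌋ = 3
lr = 0.05·0.5^3 = 0.05·0.125 = 0.00625

0.00625


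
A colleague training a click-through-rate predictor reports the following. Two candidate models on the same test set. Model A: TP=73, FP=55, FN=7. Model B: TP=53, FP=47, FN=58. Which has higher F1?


Model A: P=73/128=0.5703, R=73/80=0.9125, F1=2PR/(P+R)=2TP/(2TP+FP+FN)=146/208=0.7019
Model B: P=53/100=0.53, R=53/111=0.4775, F1=2PR/(P+R)=2TP/(2TP+FP+FN)=106/211=0.5024
0.7019 > 0.5024 → Model A

Model A


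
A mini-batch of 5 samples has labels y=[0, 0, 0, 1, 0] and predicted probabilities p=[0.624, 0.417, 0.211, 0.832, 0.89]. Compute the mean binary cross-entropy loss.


L[0] = -ln(1-0.624) = -ln(0.376) = 0.9782
L[1] = -ln(1-0.417) = -ln(0.583) = 0.5396
L[2] = -ln(1-0.211) = -ln(0.789) = 0.237
L[3] = -ln(0.832) = 0.1839
L[4] = -ln(1-0.89) = -ln(0.11) = 2.2073
mean = (0.9782 + 0.5396 + 0.237 + 0.1839 + 2.2073)/5 = 0.8292

0.8292


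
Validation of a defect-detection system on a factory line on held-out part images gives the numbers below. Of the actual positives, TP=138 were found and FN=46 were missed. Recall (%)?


Recall = TP/(TP+FN)
= 138/(138+46)
= 138/184 = 75.0%

75.0%


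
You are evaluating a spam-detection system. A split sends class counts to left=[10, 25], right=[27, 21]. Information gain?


Parent = [37, 46], H_parent = 0.9915
H_left = 0.8631 (n=35), H_right = 0.9887 (n=48)
H_children = (35/83)·0.8631 + (48/83)·0.9887 = 0.9357
IG = 0.9915 - 0.9357 = 0.0558

0.0558


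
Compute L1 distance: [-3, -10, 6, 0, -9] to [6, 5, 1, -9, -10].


d = |-3-6| + |-10-5| + |6-1| + |0+ 9| + |-9+ 10|
  = 9 + 15 + 5 + 9 + 1
  = 39

39


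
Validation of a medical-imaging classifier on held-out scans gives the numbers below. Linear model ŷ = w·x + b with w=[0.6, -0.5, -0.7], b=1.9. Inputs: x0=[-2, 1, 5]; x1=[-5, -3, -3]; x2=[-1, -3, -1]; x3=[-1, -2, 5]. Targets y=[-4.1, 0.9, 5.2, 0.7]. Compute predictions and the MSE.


ŷ0 = (0.6)·(-2) + (-0.5)·(1) + (-0.7)·(5) + 1.9 = -3.3
ŷ1 = (0.6)·(-5) + (-0.5)·(-3) + (-0.7)·(-3) + 1.9 = 2.5
ŷ2 = (0.6)·(-1) + (-0.5)·(-3) + (-0.7)·(-1) + 1.9 = 3.5
ŷ3 = (0.6)·(-1) + (-0.5)·(-2) + (-0.7)·(5) + 1.9 = -1.2
errors² = [0.64, 2.56, 2.89, 3.61]
MSE = 9.7000/4 = 2.425

2.425


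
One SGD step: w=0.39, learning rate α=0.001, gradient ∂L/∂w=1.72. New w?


w_new = w - α·∇
= 0.39 - 0.001·1.72
= 0.39 - 0.00172
= 0.38828

0.38828


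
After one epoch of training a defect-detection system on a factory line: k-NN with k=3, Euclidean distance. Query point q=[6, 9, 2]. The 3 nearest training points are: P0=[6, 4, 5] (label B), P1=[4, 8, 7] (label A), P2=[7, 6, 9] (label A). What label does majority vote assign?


d(q,P0) = 5.831  (label B)
d(q,P1) = 5.4772  (label A)
d(q,P2) = 7.6811  (label A)
Votes: A=2, B=1
Majority → A

A


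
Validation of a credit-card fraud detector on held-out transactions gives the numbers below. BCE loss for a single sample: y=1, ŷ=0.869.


BCE = -[y·ln(p) + (1-y)·ln(1-p)]
= -1·ln(0.869) - 0
= -ln(0.869) = 0.1404

0.1404


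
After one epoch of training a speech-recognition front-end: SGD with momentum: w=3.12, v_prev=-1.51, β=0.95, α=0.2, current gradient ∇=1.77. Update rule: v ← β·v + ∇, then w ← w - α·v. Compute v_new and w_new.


v_new = 0.95·-1.51 + 1.77 = -1.4345 + 1.77 = 0.3355
w_new = 3.12 - 0.2·0.3355 = 3.12 - 0.0671 = 3.0529

v_new=0.3355, w_new=3.0529


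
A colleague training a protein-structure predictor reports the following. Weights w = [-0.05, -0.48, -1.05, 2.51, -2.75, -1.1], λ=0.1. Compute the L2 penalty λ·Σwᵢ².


‖w‖₂² = (-0.05)² + (-0.48)² + (-1.05)² + (2.51)² + (-2.75)² + (-1.1)²
     = 0.0025 + 0.2304 + 1.1025 + 6.3001 + 7.5625 + 1.21
     = 16.408
λ·‖w‖₂² = 0.1·16.408 = 1.6408

1.6408


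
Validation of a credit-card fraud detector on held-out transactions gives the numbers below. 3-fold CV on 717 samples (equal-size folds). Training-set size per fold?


Fold size = 717/3 = 239
Training per fold = 717 - 239 = 478

478


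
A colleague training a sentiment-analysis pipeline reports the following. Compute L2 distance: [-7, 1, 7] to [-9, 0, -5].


d = √((-7+ 9)² + (1-0)² + (7+ 5)²)
  = √(4 + 1 + 144)
  = √149 = 12.2066

12.2066


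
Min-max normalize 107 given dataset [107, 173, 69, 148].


min=69, max=173
(107-69)/(173-69) = 38/104 = 0.3654

0.3654
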